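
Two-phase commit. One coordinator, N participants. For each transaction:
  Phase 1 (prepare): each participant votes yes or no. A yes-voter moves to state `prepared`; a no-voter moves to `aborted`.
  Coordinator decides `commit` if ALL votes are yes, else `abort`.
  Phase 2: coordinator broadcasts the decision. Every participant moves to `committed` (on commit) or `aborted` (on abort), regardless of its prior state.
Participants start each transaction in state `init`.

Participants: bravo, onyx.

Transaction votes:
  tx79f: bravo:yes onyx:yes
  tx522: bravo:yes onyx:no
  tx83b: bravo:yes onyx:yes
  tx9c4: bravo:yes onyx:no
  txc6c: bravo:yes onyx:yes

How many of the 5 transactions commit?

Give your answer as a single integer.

Answer: 3

Derivation:
tx79f: all yes -> commit (commits=1)
tx522: no from onyx -> abort (commits=1)
tx83b: all yes -> commit (commits=2)
tx9c4: no from onyx -> abort (commits=2)
txc6c: all yes -> commit (commits=3)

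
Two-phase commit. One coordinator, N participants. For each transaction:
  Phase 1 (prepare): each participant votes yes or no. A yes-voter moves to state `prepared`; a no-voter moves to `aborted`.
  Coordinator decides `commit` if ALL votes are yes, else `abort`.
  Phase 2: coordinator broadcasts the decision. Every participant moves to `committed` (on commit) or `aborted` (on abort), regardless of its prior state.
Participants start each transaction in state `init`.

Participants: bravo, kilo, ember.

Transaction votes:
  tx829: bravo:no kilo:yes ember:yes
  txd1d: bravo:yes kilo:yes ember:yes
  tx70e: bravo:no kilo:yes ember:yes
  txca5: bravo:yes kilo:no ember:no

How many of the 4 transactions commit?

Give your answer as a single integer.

Answer: 1

Derivation:
tx829: no from bravo -> abort (commits=0)
txd1d: all yes -> commit (commits=1)
tx70e: no from bravo -> abort (commits=1)
txca5: no from kilo, ember -> abort (commits=1)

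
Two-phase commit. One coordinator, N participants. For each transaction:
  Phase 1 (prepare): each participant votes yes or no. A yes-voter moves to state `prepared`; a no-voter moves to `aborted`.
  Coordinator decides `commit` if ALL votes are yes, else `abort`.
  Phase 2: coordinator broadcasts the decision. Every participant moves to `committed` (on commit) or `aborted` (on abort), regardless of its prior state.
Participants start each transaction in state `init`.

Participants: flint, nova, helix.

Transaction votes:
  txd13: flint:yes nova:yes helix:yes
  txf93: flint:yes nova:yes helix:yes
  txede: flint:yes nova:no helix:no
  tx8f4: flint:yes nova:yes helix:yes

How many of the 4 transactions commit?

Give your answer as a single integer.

txd13: all yes -> commit (commits=1)
txf93: all yes -> commit (commits=2)
txede: no from nova, helix -> abort (commits=2)
tx8f4: all yes -> commit (commits=3)

Answer: 3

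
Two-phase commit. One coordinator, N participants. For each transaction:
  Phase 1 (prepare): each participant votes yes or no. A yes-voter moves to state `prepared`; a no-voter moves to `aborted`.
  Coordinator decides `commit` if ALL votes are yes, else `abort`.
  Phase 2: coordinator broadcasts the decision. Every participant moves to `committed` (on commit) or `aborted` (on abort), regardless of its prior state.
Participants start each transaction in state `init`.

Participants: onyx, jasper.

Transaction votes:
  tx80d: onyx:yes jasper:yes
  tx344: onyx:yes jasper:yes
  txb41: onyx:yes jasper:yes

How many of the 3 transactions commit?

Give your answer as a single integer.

Answer: 3

Derivation:
tx80d: all yes -> commit (commits=1)
tx344: all yes -> commit (commits=2)
txb41: all yes -> commit (commits=3)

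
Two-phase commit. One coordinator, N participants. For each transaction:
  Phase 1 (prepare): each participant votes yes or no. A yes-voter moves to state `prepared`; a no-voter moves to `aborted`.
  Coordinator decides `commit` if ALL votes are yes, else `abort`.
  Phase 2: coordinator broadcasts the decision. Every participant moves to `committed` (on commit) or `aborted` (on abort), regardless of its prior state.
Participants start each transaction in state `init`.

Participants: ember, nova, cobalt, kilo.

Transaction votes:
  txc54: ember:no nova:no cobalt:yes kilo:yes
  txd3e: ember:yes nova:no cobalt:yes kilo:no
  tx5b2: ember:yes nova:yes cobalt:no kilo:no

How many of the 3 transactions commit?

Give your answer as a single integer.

Answer: 0

Derivation:
txc54: no from ember, nova -> abort (commits=0)
txd3e: no from nova, kilo -> abort (commits=0)
tx5b2: no from cobalt, kilo -> abort (commits=0)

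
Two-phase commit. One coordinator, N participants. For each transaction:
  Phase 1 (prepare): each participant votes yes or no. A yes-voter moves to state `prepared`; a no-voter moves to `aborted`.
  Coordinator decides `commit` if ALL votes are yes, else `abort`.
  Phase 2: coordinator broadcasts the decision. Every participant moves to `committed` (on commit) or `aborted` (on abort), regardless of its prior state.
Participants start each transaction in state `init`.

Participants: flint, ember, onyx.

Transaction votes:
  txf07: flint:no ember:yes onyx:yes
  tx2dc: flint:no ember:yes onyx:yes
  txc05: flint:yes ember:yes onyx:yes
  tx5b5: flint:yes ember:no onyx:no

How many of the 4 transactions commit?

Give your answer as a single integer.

txf07: no from flint -> abort (commits=0)
tx2dc: no from flint -> abort (commits=0)
txc05: all yes -> commit (commits=1)
tx5b5: no from ember, onyx -> abort (commits=1)

Answer: 1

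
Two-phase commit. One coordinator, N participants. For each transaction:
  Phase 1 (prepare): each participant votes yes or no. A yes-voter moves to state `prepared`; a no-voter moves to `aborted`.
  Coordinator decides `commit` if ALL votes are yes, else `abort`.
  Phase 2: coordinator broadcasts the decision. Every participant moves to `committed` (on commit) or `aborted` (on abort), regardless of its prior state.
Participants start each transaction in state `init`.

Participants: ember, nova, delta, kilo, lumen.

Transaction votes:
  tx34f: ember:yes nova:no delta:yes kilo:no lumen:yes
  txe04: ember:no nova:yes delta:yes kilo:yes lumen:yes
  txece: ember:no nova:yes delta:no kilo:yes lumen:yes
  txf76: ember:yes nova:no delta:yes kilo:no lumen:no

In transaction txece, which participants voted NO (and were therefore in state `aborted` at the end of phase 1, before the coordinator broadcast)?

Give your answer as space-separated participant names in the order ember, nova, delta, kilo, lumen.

Answer: ember delta

Derivation:
Txn txece phase 1: ember no -> aborted; nova yes -> prepared; delta no -> aborted; kilo yes -> prepared; lumen yes -> prepared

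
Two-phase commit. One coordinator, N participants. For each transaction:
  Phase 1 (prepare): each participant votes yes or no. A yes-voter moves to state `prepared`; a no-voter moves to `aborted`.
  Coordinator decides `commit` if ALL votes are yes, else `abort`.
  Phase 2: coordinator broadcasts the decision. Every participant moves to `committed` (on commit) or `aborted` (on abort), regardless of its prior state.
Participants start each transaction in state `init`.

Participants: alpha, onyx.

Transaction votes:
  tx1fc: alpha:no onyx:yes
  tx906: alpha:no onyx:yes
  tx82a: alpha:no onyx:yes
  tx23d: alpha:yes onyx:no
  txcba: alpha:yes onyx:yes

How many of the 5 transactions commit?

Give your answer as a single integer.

tx1fc: no from alpha -> abort (commits=0)
tx906: no from alpha -> abort (commits=0)
tx82a: no from alpha -> abort (commits=0)
tx23d: no from onyx -> abort (commits=0)
txcba: all yes -> commit (commits=1)

Answer: 1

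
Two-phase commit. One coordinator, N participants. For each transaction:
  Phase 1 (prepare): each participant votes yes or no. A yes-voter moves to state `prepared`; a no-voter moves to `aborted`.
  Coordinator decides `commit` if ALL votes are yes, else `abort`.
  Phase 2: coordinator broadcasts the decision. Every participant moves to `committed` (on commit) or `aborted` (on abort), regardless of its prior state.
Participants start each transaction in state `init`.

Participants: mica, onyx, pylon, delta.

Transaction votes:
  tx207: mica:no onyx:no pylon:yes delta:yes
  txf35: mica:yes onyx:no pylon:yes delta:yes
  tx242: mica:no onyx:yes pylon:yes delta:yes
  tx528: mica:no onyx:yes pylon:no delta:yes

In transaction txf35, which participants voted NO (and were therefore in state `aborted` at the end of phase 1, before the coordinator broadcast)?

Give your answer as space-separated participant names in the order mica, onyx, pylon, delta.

Txn txf35 phase 1: mica yes -> prepared; onyx no -> aborted; pylon yes -> prepared; delta yes -> prepared

Answer: onyx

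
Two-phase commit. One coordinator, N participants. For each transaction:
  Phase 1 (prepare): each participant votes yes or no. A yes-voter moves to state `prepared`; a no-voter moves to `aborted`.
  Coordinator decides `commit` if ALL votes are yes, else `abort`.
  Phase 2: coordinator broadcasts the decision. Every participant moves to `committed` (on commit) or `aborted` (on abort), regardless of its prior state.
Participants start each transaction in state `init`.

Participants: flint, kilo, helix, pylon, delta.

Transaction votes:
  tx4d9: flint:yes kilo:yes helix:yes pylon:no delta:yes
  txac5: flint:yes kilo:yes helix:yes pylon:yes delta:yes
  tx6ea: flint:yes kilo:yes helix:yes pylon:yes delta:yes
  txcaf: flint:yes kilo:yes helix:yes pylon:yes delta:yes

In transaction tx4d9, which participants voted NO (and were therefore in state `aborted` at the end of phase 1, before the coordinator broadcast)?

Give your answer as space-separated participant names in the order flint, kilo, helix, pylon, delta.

Answer: pylon

Derivation:
Txn tx4d9 phase 1: flint yes -> prepared; kilo yes -> prepared; helix yes -> prepared; pylon no -> aborted; delta yes -> prepared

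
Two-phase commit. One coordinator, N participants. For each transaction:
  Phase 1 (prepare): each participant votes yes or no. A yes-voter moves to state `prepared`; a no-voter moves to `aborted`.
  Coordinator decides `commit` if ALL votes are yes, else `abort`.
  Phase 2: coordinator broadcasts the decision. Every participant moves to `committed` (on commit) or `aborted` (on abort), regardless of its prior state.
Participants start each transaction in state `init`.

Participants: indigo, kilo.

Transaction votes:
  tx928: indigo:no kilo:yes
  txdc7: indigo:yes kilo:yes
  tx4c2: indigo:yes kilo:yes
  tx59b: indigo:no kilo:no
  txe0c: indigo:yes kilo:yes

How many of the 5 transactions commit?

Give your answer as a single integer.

tx928: no from indigo -> abort (commits=0)
txdc7: all yes -> commit (commits=1)
tx4c2: all yes -> commit (commits=2)
tx59b: no from indigo, kilo -> abort (commits=2)
txe0c: all yes -> commit (commits=3)

Answer: 3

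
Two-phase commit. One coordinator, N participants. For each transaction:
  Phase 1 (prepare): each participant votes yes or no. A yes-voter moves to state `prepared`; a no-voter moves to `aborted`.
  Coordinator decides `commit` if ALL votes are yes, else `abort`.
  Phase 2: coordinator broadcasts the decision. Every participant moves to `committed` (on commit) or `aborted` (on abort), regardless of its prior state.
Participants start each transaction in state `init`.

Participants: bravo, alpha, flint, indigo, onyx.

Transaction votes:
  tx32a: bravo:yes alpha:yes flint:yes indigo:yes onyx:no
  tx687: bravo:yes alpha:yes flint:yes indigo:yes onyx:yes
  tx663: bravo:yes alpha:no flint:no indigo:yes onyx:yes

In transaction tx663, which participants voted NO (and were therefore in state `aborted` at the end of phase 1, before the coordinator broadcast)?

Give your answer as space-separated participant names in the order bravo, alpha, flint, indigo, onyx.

Txn tx663 phase 1: bravo yes -> prepared; alpha no -> aborted; flint no -> aborted; indigo yes -> prepared; onyx yes -> prepared

Answer: alpha flint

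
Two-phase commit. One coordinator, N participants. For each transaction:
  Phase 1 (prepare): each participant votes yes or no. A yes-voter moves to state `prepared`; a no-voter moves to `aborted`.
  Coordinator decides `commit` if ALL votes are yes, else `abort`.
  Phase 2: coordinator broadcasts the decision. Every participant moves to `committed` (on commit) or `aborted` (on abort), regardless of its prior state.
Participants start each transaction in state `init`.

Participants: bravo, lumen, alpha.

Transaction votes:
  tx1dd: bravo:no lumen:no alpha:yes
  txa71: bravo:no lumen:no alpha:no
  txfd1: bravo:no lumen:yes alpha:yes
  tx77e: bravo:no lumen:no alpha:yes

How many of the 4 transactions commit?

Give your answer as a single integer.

Answer: 0

Derivation:
tx1dd: no from bravo, lumen -> abort (commits=0)
txa71: no from bravo, lumen, alpha -> abort (commits=0)
txfd1: no from bravo -> abort (commits=0)
tx77e: no from bravo, lumen -> abort (commits=0)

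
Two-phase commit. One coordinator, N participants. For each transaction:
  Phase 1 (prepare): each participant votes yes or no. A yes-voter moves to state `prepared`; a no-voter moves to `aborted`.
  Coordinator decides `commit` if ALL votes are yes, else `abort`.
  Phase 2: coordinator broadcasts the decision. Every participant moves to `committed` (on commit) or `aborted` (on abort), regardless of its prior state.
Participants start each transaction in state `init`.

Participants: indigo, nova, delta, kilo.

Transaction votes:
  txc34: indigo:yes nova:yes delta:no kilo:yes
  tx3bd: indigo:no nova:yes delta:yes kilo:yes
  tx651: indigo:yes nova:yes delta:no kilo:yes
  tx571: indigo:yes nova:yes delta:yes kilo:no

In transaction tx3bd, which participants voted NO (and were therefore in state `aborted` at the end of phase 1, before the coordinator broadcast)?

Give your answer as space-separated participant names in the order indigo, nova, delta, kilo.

Txn tx3bd phase 1: indigo no -> aborted; nova yes -> prepared; delta yes -> prepared; kilo yes -> prepared

Answer: indigo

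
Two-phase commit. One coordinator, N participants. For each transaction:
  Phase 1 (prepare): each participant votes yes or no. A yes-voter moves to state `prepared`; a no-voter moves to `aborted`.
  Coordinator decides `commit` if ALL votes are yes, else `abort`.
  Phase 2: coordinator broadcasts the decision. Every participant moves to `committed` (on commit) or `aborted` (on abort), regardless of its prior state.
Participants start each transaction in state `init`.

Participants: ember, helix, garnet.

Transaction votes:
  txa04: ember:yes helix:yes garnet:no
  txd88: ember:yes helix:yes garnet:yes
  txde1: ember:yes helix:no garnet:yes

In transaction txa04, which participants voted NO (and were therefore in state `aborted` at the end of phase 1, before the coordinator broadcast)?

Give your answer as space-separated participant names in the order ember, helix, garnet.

Txn txa04 phase 1: ember yes -> prepared; helix yes -> prepared; garnet no -> aborted

Answer: garnet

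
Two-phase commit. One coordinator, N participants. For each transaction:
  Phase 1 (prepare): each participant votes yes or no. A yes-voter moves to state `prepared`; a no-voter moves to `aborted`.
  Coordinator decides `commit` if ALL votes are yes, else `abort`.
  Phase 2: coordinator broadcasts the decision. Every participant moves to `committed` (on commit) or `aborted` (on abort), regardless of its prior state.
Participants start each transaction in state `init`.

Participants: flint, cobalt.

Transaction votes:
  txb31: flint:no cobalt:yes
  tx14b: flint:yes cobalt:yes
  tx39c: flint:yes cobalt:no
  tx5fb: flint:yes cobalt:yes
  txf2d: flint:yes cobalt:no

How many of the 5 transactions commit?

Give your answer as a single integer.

Answer: 2

Derivation:
txb31: no from flint -> abort (commits=0)
tx14b: all yes -> commit (commits=1)
tx39c: no from cobalt -> abort (commits=1)
tx5fb: all yes -> commit (commits=2)
txf2d: no from cobalt -> abort (commits=2)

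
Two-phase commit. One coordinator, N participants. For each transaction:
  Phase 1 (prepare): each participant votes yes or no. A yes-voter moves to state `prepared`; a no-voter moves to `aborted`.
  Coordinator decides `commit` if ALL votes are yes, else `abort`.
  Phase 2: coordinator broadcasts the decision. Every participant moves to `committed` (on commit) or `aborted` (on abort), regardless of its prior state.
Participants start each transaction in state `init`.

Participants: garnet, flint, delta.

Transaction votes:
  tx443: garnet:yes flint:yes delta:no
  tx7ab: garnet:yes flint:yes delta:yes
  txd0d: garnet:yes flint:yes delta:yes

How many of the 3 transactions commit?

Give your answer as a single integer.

tx443: no from delta -> abort (commits=0)
tx7ab: all yes -> commit (commits=1)
txd0d: all yes -> commit (commits=2)

Answer: 2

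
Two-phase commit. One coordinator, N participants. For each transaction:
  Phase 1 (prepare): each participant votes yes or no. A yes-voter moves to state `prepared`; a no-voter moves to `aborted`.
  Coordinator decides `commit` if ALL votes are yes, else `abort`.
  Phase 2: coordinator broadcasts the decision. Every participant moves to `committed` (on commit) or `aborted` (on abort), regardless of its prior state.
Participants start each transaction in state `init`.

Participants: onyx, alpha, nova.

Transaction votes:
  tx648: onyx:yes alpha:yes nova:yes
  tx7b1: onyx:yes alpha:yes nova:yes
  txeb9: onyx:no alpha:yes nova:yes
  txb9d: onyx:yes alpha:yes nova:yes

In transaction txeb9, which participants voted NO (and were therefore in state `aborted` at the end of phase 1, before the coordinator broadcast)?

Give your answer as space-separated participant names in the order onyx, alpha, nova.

Txn txeb9 phase 1: onyx no -> aborted; alpha yes -> prepared; nova yes -> prepared

Answer: onyx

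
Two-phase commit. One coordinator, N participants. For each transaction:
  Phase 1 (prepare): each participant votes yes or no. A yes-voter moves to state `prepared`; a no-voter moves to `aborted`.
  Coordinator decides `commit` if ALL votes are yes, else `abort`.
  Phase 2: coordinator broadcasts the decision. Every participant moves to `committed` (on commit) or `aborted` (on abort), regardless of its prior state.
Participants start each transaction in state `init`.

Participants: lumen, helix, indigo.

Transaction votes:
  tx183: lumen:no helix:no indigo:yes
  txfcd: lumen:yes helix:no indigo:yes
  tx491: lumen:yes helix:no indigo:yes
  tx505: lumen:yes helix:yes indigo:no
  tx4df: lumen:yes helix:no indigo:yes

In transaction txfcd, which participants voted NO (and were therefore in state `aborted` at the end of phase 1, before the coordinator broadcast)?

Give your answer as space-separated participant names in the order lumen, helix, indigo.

Answer: helix

Derivation:
Txn txfcd phase 1: lumen yes -> prepared; helix no -> aborted; indigo yes -> prepared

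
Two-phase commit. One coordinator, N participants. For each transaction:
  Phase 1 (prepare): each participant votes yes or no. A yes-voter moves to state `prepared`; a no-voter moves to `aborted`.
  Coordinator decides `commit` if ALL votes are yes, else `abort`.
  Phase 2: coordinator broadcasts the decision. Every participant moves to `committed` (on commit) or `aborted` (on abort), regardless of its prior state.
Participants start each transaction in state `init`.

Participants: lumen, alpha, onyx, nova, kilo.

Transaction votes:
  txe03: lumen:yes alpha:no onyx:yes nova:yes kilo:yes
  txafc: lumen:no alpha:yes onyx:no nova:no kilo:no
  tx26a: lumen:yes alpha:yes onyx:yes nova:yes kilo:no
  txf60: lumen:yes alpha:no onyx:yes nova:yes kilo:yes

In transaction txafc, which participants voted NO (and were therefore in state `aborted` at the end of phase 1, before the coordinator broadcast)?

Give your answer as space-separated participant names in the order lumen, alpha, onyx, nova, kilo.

Answer: lumen onyx nova kilo

Derivation:
Txn txafc phase 1: lumen no -> aborted; alpha yes -> prepared; onyx no -> aborted; nova no -> aborted; kilo no -> aborted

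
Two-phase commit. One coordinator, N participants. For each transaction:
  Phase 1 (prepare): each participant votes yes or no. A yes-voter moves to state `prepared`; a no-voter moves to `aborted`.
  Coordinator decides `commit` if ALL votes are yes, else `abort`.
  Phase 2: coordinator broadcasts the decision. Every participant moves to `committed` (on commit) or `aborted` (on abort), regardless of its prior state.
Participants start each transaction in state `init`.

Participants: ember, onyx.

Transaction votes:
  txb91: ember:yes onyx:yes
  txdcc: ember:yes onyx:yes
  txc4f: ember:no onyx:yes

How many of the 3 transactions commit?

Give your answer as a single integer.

txb91: all yes -> commit (commits=1)
txdcc: all yes -> commit (commits=2)
txc4f: no from ember -> abort (commits=2)

Answer: 2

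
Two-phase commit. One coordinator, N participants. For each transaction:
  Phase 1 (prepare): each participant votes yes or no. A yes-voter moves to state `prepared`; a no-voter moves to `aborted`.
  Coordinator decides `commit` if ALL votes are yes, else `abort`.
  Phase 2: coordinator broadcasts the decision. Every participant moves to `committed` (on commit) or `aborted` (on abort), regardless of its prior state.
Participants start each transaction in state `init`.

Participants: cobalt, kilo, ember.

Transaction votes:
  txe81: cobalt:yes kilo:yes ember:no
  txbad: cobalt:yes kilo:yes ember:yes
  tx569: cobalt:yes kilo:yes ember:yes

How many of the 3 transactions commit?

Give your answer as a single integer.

Answer: 2

Derivation:
txe81: no from ember -> abort (commits=0)
txbad: all yes -> commit (commits=1)
tx569: all yes -> commit (commits=2)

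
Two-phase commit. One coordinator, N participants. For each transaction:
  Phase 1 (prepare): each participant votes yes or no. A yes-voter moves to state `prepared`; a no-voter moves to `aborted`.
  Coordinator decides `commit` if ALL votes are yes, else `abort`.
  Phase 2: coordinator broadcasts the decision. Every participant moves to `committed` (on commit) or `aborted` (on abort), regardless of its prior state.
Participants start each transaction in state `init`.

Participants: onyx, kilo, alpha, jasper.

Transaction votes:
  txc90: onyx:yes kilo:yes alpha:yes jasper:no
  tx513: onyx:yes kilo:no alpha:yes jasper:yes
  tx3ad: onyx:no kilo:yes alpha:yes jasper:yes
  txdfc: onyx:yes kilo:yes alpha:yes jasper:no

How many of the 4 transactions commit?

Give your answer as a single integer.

Answer: 0

Derivation:
txc90: no from jasper -> abort (commits=0)
tx513: no from kilo -> abort (commits=0)
tx3ad: no from onyx -> abort (commits=0)
txdfc: no from jasper -> abort (commits=0)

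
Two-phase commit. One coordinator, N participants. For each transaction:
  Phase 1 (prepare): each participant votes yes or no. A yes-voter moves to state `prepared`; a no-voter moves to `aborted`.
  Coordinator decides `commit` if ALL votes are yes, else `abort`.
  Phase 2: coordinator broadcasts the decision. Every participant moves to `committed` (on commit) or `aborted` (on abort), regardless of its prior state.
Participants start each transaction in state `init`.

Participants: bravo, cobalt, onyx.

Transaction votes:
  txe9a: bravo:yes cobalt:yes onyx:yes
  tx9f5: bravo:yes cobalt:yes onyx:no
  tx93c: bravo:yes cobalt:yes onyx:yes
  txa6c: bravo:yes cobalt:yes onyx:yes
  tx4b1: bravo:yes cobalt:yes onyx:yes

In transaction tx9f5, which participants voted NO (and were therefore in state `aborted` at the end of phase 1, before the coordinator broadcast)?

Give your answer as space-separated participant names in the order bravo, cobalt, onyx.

Txn tx9f5 phase 1: bravo yes -> prepared; cobalt yes -> prepared; onyx no -> aborted

Answer: onyx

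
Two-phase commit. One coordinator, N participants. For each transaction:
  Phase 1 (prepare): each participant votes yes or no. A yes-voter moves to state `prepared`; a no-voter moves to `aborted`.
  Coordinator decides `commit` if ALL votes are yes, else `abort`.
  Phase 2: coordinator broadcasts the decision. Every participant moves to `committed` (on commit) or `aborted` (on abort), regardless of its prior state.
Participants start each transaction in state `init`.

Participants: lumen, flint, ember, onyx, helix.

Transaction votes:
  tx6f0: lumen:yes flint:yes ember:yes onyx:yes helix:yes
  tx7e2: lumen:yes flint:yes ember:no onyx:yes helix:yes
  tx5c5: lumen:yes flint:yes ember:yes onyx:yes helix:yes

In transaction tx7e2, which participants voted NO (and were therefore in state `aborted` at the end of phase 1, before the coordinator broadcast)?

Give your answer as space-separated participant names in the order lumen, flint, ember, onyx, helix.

Txn tx7e2 phase 1: lumen yes -> prepared; flint yes -> prepared; ember no -> aborted; onyx yes -> prepared; helix yes -> prepared

Answer: ember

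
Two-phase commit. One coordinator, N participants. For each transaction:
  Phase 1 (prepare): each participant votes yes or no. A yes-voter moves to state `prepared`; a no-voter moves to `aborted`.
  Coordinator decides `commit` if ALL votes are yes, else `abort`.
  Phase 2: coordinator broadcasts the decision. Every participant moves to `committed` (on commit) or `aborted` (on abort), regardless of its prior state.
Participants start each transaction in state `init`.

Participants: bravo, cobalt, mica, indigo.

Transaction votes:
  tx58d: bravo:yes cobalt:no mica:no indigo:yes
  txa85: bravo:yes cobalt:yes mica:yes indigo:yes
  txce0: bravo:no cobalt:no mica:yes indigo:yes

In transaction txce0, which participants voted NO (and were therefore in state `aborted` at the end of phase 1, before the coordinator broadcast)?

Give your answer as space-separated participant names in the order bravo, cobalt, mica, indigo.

Answer: bravo cobalt

Derivation:
Txn txce0 phase 1: bravo no -> aborted; cobalt no -> aborted; mica yes -> prepared; indigo yes -> prepared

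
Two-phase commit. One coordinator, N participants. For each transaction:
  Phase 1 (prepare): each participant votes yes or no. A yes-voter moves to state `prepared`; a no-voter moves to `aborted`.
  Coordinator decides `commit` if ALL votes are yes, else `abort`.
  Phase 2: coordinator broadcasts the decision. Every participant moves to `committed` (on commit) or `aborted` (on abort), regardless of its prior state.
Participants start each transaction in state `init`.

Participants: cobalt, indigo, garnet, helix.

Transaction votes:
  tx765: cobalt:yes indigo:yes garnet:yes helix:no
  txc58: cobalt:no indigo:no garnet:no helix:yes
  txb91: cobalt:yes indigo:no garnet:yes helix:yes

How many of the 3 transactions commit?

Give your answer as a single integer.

tx765: no from helix -> abort (commits=0)
txc58: no from cobalt, indigo, garnet -> abort (commits=0)
txb91: no from indigo -> abort (commits=0)

Answer: 0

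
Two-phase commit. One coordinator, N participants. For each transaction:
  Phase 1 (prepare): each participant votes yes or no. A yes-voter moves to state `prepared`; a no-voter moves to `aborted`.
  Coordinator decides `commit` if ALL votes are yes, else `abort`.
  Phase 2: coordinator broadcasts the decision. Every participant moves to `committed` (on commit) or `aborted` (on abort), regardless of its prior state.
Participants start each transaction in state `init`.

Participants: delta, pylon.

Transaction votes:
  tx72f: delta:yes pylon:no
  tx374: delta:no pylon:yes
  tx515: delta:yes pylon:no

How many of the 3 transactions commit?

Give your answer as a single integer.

Answer: 0

Derivation:
tx72f: no from pylon -> abort (commits=0)
tx374: no from delta -> abort (commits=0)
tx515: no from pylon -> abort (commits=0)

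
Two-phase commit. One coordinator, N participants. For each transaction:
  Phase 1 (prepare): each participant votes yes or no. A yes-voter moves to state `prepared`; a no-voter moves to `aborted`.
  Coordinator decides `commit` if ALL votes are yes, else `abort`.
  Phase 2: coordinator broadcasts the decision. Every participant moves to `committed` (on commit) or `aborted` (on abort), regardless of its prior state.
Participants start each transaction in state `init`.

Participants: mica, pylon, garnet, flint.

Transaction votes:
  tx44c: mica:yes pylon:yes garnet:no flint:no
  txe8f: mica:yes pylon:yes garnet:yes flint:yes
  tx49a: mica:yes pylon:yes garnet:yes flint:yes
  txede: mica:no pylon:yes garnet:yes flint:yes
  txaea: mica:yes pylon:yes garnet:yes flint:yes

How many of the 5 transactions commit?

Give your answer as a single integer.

Answer: 3

Derivation:
tx44c: no from garnet, flint -> abort (commits=0)
txe8f: all yes -> commit (commits=1)
tx49a: all yes -> commit (commits=2)
txede: no from mica -> abort (commits=2)
txaea: all yes -> commit (commits=3)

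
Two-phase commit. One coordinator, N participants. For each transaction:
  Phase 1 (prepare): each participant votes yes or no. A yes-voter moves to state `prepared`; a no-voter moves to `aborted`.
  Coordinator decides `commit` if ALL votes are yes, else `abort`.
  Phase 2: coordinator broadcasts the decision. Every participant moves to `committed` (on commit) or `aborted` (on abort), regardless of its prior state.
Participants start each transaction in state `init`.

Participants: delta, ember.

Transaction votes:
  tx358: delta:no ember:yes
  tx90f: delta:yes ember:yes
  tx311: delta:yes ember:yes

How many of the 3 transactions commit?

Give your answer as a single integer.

Answer: 2

Derivation:
tx358: no from delta -> abort (commits=0)
tx90f: all yes -> commit (commits=1)
tx311: all yes -> commit (commits=2)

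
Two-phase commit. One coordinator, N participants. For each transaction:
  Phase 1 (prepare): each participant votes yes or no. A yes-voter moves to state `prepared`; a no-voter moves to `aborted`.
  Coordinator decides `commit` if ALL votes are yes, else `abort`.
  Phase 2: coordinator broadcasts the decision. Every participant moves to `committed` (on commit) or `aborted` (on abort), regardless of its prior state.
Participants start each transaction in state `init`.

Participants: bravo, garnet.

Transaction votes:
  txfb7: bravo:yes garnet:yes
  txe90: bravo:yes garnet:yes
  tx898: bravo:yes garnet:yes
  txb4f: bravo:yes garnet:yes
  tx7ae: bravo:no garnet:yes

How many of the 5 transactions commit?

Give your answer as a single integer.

Answer: 4

Derivation:
txfb7: all yes -> commit (commits=1)
txe90: all yes -> commit (commits=2)
tx898: all yes -> commit (commits=3)
txb4f: all yes -> commit (commits=4)
tx7ae: no from bravo -> abort (commits=4)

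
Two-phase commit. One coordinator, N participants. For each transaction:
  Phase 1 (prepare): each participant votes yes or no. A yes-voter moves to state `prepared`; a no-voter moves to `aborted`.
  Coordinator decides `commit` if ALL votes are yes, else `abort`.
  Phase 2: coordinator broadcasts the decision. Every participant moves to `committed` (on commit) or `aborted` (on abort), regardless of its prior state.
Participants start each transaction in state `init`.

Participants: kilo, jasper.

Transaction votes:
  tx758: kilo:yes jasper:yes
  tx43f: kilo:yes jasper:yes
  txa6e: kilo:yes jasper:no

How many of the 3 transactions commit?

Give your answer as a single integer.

Answer: 2

Derivation:
tx758: all yes -> commit (commits=1)
tx43f: all yes -> commit (commits=2)
txa6e: no from jasper -> abort (commits=2)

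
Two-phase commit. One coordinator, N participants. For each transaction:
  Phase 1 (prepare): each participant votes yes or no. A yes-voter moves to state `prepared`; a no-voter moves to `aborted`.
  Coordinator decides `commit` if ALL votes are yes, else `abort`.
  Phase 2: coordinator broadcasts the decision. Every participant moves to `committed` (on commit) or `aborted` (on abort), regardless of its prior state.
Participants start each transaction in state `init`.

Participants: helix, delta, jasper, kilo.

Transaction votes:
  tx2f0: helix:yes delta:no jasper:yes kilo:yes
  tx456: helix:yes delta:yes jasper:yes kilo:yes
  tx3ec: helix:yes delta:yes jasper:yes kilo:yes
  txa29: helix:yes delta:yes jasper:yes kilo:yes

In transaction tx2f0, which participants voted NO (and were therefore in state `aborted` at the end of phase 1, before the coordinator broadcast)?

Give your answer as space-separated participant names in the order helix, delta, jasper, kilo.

Txn tx2f0 phase 1: helix yes -> prepared; delta no -> aborted; jasper yes -> prepared; kilo yes -> prepared

Answer: delta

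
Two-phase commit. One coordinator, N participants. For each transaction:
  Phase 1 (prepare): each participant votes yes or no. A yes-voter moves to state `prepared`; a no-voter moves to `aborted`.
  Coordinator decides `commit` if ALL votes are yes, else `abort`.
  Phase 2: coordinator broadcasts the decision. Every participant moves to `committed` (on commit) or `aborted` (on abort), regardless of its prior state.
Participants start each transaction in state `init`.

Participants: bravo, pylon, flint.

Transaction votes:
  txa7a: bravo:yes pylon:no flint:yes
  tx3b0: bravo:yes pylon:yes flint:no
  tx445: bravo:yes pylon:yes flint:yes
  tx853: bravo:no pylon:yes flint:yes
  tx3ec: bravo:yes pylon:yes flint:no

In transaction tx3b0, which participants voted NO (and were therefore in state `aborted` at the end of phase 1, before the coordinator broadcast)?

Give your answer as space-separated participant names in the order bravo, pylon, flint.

Txn tx3b0 phase 1: bravo yes -> prepared; pylon yes -> prepared; flint no -> aborted

Answer: flint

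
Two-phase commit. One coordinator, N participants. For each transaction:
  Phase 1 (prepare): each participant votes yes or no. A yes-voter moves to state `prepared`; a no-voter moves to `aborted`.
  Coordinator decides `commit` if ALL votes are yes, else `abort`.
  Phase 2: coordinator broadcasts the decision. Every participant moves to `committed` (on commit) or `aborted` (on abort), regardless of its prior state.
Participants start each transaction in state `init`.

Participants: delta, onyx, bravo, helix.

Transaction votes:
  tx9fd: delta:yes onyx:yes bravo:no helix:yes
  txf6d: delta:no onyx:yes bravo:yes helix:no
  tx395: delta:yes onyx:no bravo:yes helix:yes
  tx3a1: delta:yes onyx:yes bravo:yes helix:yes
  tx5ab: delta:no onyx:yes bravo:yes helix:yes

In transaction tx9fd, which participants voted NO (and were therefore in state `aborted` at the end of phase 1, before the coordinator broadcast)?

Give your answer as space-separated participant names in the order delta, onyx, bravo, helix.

Answer: bravo

Derivation:
Txn tx9fd phase 1: delta yes -> prepared; onyx yes -> prepared; bravo no -> aborted; helix yes -> prepared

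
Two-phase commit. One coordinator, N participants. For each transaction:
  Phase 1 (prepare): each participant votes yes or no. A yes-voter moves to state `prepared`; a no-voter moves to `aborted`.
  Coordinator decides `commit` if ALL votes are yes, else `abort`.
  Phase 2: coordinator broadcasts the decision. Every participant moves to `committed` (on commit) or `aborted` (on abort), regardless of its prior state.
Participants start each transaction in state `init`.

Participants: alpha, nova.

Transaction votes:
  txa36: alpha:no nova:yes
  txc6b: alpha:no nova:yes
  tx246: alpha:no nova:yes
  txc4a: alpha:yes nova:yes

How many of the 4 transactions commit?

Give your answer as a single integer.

Answer: 1

Derivation:
txa36: no from alpha -> abort (commits=0)
txc6b: no from alpha -> abort (commits=0)
tx246: no from alpha -> abort (commits=0)
txc4a: all yes -> commit (commits=1)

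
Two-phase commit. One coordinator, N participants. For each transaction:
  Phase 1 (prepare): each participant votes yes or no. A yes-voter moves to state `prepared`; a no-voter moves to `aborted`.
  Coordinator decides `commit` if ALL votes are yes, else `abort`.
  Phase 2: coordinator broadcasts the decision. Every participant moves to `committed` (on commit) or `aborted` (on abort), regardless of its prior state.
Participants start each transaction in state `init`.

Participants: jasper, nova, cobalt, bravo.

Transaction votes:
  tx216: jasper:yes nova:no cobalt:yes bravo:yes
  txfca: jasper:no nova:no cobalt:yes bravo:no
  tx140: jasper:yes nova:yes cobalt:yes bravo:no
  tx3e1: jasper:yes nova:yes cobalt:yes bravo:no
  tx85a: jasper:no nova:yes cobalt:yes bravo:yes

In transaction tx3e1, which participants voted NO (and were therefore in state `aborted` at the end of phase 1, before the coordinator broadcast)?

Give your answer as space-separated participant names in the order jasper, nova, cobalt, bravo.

Txn tx3e1 phase 1: jasper yes -> prepared; nova yes -> prepared; cobalt yes -> prepared; bravo no -> aborted

Answer: bravo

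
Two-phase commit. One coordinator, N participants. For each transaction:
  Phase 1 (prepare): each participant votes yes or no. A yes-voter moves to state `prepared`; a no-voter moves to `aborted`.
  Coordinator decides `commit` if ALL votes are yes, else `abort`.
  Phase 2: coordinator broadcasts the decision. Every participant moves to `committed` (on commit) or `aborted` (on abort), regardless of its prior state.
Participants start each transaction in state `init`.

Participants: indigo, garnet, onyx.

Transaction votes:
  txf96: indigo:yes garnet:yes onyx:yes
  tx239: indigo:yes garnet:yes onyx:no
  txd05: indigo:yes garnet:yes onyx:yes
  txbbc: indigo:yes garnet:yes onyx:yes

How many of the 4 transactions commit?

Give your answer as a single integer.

txf96: all yes -> commit (commits=1)
tx239: no from onyx -> abort (commits=1)
txd05: all yes -> commit (commits=2)
txbbc: all yes -> commit (commits=3)

Answer: 3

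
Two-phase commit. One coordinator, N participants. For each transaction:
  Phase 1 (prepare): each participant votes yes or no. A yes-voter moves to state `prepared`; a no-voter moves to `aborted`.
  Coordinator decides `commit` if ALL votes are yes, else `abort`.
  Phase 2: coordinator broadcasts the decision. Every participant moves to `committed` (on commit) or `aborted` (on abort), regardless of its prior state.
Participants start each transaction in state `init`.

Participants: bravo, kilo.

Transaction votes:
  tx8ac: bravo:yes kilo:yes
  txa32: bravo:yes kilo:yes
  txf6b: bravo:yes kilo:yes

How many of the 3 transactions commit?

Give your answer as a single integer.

Answer: 3

Derivation:
tx8ac: all yes -> commit (commits=1)
txa32: all yes -> commit (commits=2)
txf6b: all yes -> commit (commits=3)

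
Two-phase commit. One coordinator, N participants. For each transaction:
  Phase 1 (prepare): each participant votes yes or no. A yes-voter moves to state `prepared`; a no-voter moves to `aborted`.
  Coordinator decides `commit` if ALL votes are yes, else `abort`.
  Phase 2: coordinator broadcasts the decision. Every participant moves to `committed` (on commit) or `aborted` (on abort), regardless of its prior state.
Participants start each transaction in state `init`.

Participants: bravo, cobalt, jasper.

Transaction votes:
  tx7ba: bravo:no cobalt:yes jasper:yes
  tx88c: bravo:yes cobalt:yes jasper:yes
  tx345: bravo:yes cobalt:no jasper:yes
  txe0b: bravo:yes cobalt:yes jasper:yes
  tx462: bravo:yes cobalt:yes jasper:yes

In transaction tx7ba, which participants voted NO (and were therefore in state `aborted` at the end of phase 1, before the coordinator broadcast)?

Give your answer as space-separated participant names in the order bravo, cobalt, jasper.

Answer: bravo

Derivation:
Txn tx7ba phase 1: bravo no -> aborted; cobalt yes -> prepared; jasper yes -> prepared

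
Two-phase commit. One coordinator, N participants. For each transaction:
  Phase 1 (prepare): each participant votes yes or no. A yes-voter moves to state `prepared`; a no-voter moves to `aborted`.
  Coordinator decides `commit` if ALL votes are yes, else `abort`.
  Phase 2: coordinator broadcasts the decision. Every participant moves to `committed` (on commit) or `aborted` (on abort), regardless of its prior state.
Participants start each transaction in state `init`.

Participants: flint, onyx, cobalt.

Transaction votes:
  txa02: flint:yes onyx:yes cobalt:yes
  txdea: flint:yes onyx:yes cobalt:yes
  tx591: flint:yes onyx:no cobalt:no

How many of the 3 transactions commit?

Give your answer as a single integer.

Answer: 2

Derivation:
txa02: all yes -> commit (commits=1)
txdea: all yes -> commit (commits=2)
tx591: no from onyx, cobalt -> abort (commits=2)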